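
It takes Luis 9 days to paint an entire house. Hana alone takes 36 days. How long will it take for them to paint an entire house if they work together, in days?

With two workers the combined time is the product over the sum: 9·36/(9+36) = 324/45 = 36/5 days.

36/5 days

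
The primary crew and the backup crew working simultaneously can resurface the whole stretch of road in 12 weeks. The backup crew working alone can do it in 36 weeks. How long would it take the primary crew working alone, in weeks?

Combined rate is 1/12 per week.
Known contribution: 1/36 per week.
So the primary crew's rate is 1/12 − 1/36 = 1/18, meaning 18 weeks alone.

18 weeks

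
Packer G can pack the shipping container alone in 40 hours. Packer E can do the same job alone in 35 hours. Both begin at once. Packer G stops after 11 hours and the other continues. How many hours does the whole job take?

In the first 11 hours the combined rate is 3/56, so 33/56 of the job is done, leaving 23/56.
After packer G leaves the rate is 1/35 per hour; the remaining 23/56 takes 115/8 hours.
Total = 11 + 115/8 = 203/8 hours.

203/8 hours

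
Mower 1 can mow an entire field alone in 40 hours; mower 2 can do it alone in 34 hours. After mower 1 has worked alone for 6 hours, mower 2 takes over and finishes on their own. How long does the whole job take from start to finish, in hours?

349/10 hours

In 6 hours mower 1 does 6/40 = 3/20 of the job, leaving 17/20.
Mower 2 works at 1/34 per hour, so finishing takes 17/20 ÷ 1/34 = 289/10 hours.
Total time = 6 + 289/10 = 349/10 hours.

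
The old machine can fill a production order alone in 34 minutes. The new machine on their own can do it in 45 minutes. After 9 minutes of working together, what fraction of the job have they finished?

Combined rate: 1/34 + 1/45 = (45 + 34)/1530 = 79/1530 per minute.
In 9 minutes they complete 9·79/1530 = 79/170 of the job.

79/170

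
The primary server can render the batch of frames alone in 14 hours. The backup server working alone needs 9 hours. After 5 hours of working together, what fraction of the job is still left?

11/126

Combined rate: 1/14 + 1/9 = (9 + 14)/126 = 23/126 per hour.
In 5 hours they complete 5·23/126 = 115/126 of the job.
So 11/126 remains.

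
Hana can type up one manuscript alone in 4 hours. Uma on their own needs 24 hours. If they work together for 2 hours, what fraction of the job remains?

Combined rate: 1/4 + 1/24 = (6 + 1)/24 = 7/24 per hour.
In 2 hours they complete 2·7/24 = 7/12 of the job.
So 5/12 remains.

5/12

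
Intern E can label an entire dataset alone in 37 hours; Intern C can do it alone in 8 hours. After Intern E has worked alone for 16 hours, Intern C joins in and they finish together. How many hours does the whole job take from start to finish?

296/15 hours

In 16 hours Intern E does 16/37 of the job, leaving 21/37.
Intern E and Intern C together work at 45/296 per hour, so finishing takes 21/37 ÷ 45/296 = 56/15 hours.
Total time = 16 + 56/15 = 296/15 hours.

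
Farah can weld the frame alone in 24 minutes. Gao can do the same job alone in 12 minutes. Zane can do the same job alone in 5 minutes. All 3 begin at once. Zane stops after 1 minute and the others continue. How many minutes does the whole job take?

32/5 minutes

In the first 1 minute the combined rate is 13/40, so 13/40 of the job is done, leaving 27/40.
After Zane leaves the rate is 1/8 per minute; the remaining 27/40 takes 27/5 minutes.
Total = 1 + 27/5 = 32/5 minutes.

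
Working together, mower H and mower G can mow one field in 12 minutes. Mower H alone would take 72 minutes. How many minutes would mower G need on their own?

Combined rate is 1/12 per minute.
Known contribution: 1/72 per minute.
So mower G's rate is 1/12 − 1/72 = 5/72, meaning 72/5 minutes alone.

72/5 minutes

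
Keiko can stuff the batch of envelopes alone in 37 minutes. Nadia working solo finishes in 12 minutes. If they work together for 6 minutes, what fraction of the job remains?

25/74

Combined rate: 1/37 + 1/12 = (12 + 37)/444 = 49/444 per minute.
In 6 minutes they complete 6·49/444 = 49/74 of the job.
So 25/74 remains.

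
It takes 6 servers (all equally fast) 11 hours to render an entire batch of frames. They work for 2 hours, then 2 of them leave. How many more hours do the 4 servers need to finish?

27/2 hours

One server does 1/66 of the job per hour.
After 2 hours with 6 servers, 2/11 is done (9/11 left).
With 4 servers the rate is 4/66 = 2/33, so the rest takes 9/11 ÷ 2/33 = 27/2 hours.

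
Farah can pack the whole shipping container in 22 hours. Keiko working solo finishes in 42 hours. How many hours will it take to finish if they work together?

231/16 hours

Combined rate: 1/22 + 1/42 = (21 + 11)/462 = 32/462 = 16/231 per hour.
Time = 1 ÷ (16/231) = 231/16 hours.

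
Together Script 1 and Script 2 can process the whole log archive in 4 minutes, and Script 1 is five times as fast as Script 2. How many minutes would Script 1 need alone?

Let Script 2's rate be r; then Script 1's rate is 5r, so together (5 + 1)r = 6r = 1/4.
Thus r = 1/24 per minute.
Script 2 alone: 24 minutes; Script 1 alone: 24/5 minutes.

24/5 minutes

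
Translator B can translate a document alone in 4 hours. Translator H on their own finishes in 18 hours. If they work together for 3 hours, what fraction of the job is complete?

11/12

Combined rate: 1/4 + 1/18 = (9 + 2)/36 = 11/36 per hour.
In 3 hours they complete 3·11/36 = 11/12 of the job.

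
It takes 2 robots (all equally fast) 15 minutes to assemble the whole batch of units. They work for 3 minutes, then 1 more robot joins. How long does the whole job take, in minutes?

11 minutes

One robot does 1/30 of the job per minute.
After 3 minutes with 2 robots, 1/5 is done (4/5 left).
With 3 robots the rate is 3/30 = 1/10, so the rest takes 4/5 ÷ 1/10 = 8 minutes.
Total = 3 + 8 = 11 minutes.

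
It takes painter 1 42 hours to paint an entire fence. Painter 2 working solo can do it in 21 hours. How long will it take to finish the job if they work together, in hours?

14 hours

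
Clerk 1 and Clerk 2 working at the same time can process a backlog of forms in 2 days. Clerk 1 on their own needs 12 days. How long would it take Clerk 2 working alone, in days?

Combined rate is 1/2 per day.
Known contribution: 1/12 per day.
So Clerk 2's rate is 1/2 − 1/12 = 5/12, meaning 12/5 days alone.

12/5 days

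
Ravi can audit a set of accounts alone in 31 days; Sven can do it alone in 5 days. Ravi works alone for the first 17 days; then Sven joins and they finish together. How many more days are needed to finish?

35/18 days

In 17 days Ravi does 17/31 of the job, leaving 14/31.
Ravi and Sven together work at 36/155 per day, so finishing takes 14/31 ÷ 36/155 = 35/18 days.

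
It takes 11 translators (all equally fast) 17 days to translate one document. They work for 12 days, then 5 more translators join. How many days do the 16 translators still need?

55/16 days

One translator does 1/187 of the job per day.
After 12 days with 11 translators, 12/17 is done (5/17 left).
With 16 translators the rate is 16/187, so the rest takes 5/17 ÷ 16/187 = 55/16 days.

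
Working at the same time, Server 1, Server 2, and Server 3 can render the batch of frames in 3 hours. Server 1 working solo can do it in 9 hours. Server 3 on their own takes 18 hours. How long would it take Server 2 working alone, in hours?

6 hours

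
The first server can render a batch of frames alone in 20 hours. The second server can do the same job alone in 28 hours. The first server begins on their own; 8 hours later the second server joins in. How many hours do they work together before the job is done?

In the first 8 hours the first server alone does 8/20 = 2/5 of the job, leaving 3/5.
Once everyone is working, combined rate: 1/20 + 1/28 = (7 + 5)/140 = 12/140 = 3/35 per hour.
Remaining 3/5 at 3/35 per hour takes 7 hours.

7 hours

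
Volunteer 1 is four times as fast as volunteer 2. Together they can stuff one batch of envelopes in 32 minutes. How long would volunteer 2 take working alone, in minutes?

160 minutes

Let volunteer 2's rate be r; then volunteer 1's rate is 4r, so together (4 + 1)r = 5r = 1/32.
Thus r = 1/160 per minute.
Volunteer 2 alone: 160 minutes; volunteer 1 alone: 40 minutes.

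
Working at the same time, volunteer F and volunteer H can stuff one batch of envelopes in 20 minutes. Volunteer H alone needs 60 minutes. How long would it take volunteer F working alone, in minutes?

30 minutes

Combined rate is 1/20 per minute.
Known contribution: 1/60 per minute.
So volunteer F's rate is 1/20 − 1/60 = 1/30, meaning 30 minutes alone.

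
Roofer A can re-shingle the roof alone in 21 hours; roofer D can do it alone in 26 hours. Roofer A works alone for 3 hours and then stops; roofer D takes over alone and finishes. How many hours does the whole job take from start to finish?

177/7 hours

In 3 hours roofer A does 3/21 = 1/7 of the job, leaving 6/7.
Roofer D works at 1/26 per hour, so finishing takes 6/7 ÷ 1/26 = 156/7 hours.
Total time = 3 + 156/7 = 177/7 hours.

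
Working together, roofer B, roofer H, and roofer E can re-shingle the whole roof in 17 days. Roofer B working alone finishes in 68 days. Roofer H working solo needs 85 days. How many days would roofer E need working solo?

340/11 days

Combined rate is 1/17 per day.
Known contribution: 1/68 + 1/85 = (5 + 4)/340 = 9/340 per day.
So roofer E's rate is 1/17 − 9/340 = 11/340, meaning 340/11 days alone.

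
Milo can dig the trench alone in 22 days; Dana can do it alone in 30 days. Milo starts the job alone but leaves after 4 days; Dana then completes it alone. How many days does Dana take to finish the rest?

270/11 days

In 4 days Milo does 4/22 = 2/11 of the job, leaving 9/11.
Dana works at 1/30 per day, so finishing takes 9/11 ÷ 1/30 = 270/11 days.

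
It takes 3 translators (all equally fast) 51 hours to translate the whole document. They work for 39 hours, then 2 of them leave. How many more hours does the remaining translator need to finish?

One translator does 1/153 of the job per hour.
After 39 hours with 3 translators, 13/17 is done (4/17 left).
With 1 translator the rate is 1/153, so the rest takes 4/17 ÷ 1/153 = 36 hours.

36 hours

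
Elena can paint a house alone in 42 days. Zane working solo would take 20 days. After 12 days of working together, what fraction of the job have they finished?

31/35

Combined rate: 1/42 + 1/20 = (10 + 21)/420 = 31/420 per day.
In 12 days they complete 12·31/420 = 31/35 of the job.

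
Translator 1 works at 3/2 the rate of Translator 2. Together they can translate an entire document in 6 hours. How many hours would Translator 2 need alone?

Let Translator 2's rate be r; then Translator 1's rate is (3/2)r, so together (3/2 + 1)r = (5/2)r = 1/6.
Thus r = 1/15 per hour.
Translator 2 alone: 15 hours; Translator 1 alone: 10 hours.

15 hours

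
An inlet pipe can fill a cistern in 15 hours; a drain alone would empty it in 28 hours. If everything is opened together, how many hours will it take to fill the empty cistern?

420/13 hours

Net rate = 1/15 − 1/28 = (28 − 15)/420 = 13/420 per hour.
Filling time = 1 ÷ (13/420) = 420/13 hours.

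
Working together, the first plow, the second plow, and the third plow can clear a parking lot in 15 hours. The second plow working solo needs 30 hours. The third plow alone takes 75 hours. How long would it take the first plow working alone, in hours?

Combined rate is 1/15 per hour.
Known contribution: 1/30 + 1/75 = (5 + 2)/150 = 7/150 per hour.
So the first plow's rate is 1/15 − 7/150 = 1/50, meaning 50 hours alone.

50 hours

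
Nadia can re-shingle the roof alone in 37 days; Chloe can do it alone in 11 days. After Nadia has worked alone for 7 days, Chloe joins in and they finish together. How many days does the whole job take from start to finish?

In 7 days Nadia does 7/37 of the job, leaving 30/37.
Nadia and Chloe together work at 48/407 per day, so finishing takes 30/37 ÷ 48/407 = 55/8 days.
Total time = 7 + 55/8 = 111/8 days.

111/8 days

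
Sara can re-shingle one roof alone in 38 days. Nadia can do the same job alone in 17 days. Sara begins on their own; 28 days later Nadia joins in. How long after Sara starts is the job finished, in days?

In the first 28 days Sara alone does 28/38 = 14/19 of the job, leaving 5/19.
Once everyone is working, combined rate: 1/38 + 1/17 = (17 + 38)/646 = 55/646 per day.
Remaining 5/19 at 55/646 per day takes 34/11 days.
Total from the start = 28 + 34/11 = 342/11 days.

342/11 days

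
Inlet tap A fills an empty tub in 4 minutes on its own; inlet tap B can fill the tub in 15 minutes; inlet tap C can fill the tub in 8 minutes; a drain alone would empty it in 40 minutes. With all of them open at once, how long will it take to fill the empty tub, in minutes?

12/5 minutes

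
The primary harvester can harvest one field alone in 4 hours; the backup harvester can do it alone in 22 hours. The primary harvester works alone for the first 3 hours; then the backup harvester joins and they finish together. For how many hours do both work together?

In 3 hours the primary harvester does 3/4 of the job, leaving 1/4.
The primary harvester and the backup harvester together work at 13/44 per hour, so finishing takes 1/4 ÷ 13/44 = 11/13 hours.

11/13 hours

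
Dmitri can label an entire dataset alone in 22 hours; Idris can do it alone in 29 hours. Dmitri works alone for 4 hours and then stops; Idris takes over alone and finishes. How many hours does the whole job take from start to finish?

In 4 hours Dmitri does 4/22 = 2/11 of the job, leaving 9/11.
Idris works at 1/29 per hour, so finishing takes 9/11 ÷ 1/29 = 261/11 hours.
Total time = 4 + 261/11 = 305/11 hours.

305/11 hours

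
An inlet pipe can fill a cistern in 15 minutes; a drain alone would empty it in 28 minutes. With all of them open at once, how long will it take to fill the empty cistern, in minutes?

420/13 minutes

Net rate = 1/15 − 1/28 = (28 − 15)/420 = 13/420 per minute.
Filling time = 1 ÷ (13/420) = 420/13 minutes.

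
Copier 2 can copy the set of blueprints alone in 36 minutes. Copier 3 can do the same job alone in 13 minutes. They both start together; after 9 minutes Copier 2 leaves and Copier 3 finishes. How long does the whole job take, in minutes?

39/4 minutes

In the first 9 minutes the combined rate is 49/468, so 49/52 of the job is done, leaving 3/52.
After Copier 2 leaves the rate is 1/13 per minute; the remaining 3/52 takes 3/4 minutes.
Total = 9 + 3/4 = 39/4 minutes.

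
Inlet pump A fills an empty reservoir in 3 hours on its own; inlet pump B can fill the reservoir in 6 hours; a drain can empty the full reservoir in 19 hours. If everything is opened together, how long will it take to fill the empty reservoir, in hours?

38/17 hours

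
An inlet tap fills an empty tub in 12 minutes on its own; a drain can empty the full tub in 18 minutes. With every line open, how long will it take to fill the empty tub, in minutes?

36 minutes

Net rate = 1/12 − 1/18 = (3 − 2)/36 = 1/36 per minute.
Filling time = 1 ÷ (1/36) = 36 minutes.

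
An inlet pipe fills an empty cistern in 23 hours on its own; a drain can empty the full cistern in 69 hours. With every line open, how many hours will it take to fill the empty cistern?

Net rate = 1/23 − 1/69 = (3 − 1)/69 = 2/69 per hour.
Filling time = 1 ÷ (2/69) = 69/2 hours.

69/2 hours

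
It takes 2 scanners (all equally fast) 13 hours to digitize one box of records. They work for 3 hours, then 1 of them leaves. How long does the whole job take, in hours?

One scanner does 1/26 of the job per hour.
After 3 hours with 2 scanners, 3/13 is done (10/13 left).
With 1 scanner the rate is 1/26, so the rest takes 10/13 ÷ 1/26 = 20 hours.
Total = 3 + 20 = 23 hours.

23 hours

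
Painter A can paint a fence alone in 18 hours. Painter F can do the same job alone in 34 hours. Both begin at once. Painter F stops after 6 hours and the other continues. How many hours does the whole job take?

In the first 6 hours the combined rate is 13/153, so 26/51 of the job is done, leaving 25/51.
After Painter F leaves the rate is 1/18 per hour; the remaining 25/51 takes 150/17 hours.
Total = 6 + 150/17 = 252/17 hours.

252/17 hours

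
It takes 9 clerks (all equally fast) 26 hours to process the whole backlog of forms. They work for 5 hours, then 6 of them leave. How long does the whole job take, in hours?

68 hours

One clerk does 1/234 of the job per hour.
After 5 hours with 9 clerks, 5/26 is done (21/26 left).
With 3 clerks the rate is 3/234 = 1/78, so the rest takes 21/26 ÷ 1/78 = 63 hours.
Total = 5 + 63 = 68 hours.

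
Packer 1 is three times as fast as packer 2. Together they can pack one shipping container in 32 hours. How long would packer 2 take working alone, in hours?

Let packer 2's rate be r; then packer 1's rate is 3r, so together (3 + 1)r = 4r = 1/32.
Thus r = 1/128 per hour.
Packer 2 alone: 128 hours; packer 1 alone: 128/3 hours.

128 hours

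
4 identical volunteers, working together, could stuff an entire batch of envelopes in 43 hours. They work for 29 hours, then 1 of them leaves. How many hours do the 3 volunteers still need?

56/3 hours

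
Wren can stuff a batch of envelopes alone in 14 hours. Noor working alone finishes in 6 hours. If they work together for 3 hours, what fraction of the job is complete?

Combined rate: 1/14 + 1/6 = (3 + 7)/42 = 10/42 = 5/21 per hour.
In 3 hours they complete 3·5/21 = 5/7 of the job.

5/7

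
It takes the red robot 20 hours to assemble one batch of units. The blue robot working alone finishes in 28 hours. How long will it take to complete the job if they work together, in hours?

35/3 hours

With two workers the combined time is the product over the sum: 20·28/(20+28) = 560/48 = 35/3 hours.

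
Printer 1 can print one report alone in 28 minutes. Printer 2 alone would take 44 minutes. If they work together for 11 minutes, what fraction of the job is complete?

Combined rate: 1/28 + 1/44 = (11 + 7)/308 = 18/308 = 9/154 per minute.
In 11 minutes they complete 11·9/154 = 9/14 of the job.

9/14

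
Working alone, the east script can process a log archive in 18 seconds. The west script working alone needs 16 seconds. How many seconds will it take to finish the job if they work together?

Combined rate: 1/18 + 1/16 = (8 + 9)/144 = 17/144 per second.
Time = 1 ÷ (17/144) = 144/17 seconds.

144/17 seconds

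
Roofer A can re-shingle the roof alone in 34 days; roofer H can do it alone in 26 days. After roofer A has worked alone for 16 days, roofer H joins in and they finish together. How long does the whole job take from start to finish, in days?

119/5 days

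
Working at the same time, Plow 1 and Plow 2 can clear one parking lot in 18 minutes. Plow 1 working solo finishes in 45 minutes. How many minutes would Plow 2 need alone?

30 minutes

Combined rate is 1/18 per minute.
Known contribution: 1/45 per minute.
So Plow 2's rate is 1/18 − 1/45 = 1/30, meaning 30 minutes alone.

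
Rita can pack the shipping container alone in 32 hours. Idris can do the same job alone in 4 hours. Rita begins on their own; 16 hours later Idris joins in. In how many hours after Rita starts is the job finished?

In the first 16 hours Rita alone does 16/32 = 1/2 of the job, leaving 1/2.
Once everyone is working, combined rate: 1/32 + 1/4 = (1 + 8)/32 = 9/32 per hour.
Remaining 1/2 at 9/32 per hour takes 16/9 hours.
Total from the start = 16 + 16/9 = 160/9 hours.

160/9 hours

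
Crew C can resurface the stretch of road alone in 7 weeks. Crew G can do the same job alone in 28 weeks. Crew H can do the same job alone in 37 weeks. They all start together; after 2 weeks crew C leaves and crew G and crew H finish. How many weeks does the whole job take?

In the first 2 weeks the combined rate is 213/1036, so 213/518 of the job is done, leaving 305/518.
After crew C leaves the rate is 65/1036 per week; the remaining 305/518 takes 122/13 weeks.
Total = 2 + 122/13 = 148/13 weeks.

148/13 weeks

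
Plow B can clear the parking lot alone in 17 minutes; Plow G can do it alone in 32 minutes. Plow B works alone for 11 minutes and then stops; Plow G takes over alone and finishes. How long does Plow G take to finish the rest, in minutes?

In 11 minutes Plow B does 11/17 of the job, leaving 6/17.
Plow G works at 1/32 per minute, so finishing takes 6/17 ÷ 1/32 = 192/17 minutes.

192/17 minutes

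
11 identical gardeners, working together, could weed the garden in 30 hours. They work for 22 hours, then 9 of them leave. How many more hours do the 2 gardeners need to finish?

44 hours

One gardener does 1/330 of the job per hour.
After 22 hours with 11 gardeners, 11/15 is done (4/15 left).
With 2 gardeners the rate is 2/330 = 1/165, so the rest takes 4/15 ÷ 1/165 = 44 hours.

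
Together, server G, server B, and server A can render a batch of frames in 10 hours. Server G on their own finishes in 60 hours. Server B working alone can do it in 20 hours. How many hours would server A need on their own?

Combined rate is 1/10 per hour.
Known contribution: 1/60 + 1/20 = (1 + 3)/60 = 4/60 = 1/15 per hour.
So server A's rate is 1/10 − 1/15 = 1/30, meaning 30 hours alone.

30 hours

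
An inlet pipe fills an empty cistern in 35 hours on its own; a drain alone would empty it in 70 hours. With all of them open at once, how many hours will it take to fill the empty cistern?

70 hours

Net rate = 1/35 − 1/70 = (2 − 1)/70 = 1/70 per hour.
Filling time = 1 ÷ (1/70) = 70 hours.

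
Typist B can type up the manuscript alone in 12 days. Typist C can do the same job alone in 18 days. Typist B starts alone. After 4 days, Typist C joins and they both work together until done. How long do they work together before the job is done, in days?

In the first 4 days Typist B alone does 4/12 = 1/3 of the job, leaving 2/3.
Once everyone is working, combined rate: 1/12 + 1/18 = (3 + 2)/36 = 5/36 per day.
Remaining 2/3 at 5/36 per day takes 24/5 days.

24/5 days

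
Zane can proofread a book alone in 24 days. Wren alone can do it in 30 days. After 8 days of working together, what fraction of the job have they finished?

3/5

Combined rate: 1/24 + 1/30 = (5 + 4)/120 = 9/120 = 3/40 per day.
In 8 days they complete 8·3/40 = 3/5 of the job.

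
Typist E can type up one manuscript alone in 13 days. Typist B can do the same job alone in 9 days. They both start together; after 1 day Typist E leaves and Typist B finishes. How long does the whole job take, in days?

108/13 days

In the first 1 day the combined rate is 22/117, so 22/117 of the job is done, leaving 95/117.
After Typist E leaves the rate is 1/9 per day; the remaining 95/117 takes 95/13 days.
Total = 1 + 95/13 = 108/13 days.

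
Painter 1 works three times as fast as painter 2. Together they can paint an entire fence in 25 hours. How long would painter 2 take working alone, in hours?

100 hours

Let painter 2's rate be r; then painter 1's rate is 3r, so together (3 + 1)r = 4r = 1/25.
Thus r = 1/100 per hour.
Painter 2 alone: 100 hours; painter 1 alone: 100/3 hours.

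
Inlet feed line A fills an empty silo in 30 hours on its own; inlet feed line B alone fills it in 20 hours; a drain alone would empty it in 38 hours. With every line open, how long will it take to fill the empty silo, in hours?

Net rate = 1/30 + 1/20 − 1/38 = (38 + 57 − 30)/1140 = 65/1140 = 13/228 per hour.
Filling time = 1 ÷ (13/228) = 228/13 hours.

228/13 hours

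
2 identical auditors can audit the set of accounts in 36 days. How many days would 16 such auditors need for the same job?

Total work is 2·36 = 72 auditor-days.
With 16 auditors: 72/16 = 9/2 days.

9/2 days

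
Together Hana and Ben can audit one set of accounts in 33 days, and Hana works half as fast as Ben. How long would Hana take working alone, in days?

Let Ben's rate be r; then Hana's rate is (1/2)r, so together (1/2 + 1)r = (3/2)r = 1/33.
Thus r = 2/99 per day.
Ben alone: 99/2 days; Hana alone: 99 days.

99 days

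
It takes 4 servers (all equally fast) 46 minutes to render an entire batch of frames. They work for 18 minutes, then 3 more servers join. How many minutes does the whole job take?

34 minutes

One server does 1/184 of the job per minute.
After 18 minutes with 4 servers, 9/23 is done (14/23 left).
With 7 servers the rate is 7/184, so the rest takes 14/23 ÷ 7/184 = 16 minutes.
Total = 18 + 16 = 34 minutes.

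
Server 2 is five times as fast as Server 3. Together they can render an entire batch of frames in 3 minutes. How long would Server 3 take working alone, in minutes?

Let Server 3's rate be r; then Server 2's rate is 5r, so together (5 + 1)r = 6r = 1/3.
Thus r = 1/18 per minute.
Server 3 alone: 18 minutes; Server 2 alone: 18/5 minutes.

18 minutes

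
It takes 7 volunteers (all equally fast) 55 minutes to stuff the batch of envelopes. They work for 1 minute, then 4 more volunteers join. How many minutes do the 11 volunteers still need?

One volunteer does 1/385 of the job per minute.
After 1 minute with 7 volunteers, 1/55 is done (54/55 left).
With 11 volunteers the rate is 11/385 = 1/35, so the rest takes 54/55 ÷ 1/35 = 378/11 minutes.

378/11 minutes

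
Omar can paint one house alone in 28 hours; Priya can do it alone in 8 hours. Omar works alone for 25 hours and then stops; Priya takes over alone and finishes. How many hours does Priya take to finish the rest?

6/7 hours

In 25 hours Omar does 25/28 of the job, leaving 3/28.
Priya works at 1/8 per hour, so finishing takes 3/28 ÷ 1/8 = 6/7 hours.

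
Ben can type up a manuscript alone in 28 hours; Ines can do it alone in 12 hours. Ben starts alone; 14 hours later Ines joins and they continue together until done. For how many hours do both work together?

21/5 hours

In 14 hours Ben does 14/28 = 1/2 of the job, leaving 1/2.
Ben and Ines together work at 5/42 per hour, so finishing takes 1/2 ÷ 5/42 = 21/5 hours.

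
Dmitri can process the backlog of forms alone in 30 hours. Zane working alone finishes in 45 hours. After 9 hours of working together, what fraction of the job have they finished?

1/2

Combined rate: 1/30 + 1/45 = (3 + 2)/90 = 5/90 = 1/18 per hour.
In 9 hours they complete 9·1/18 = 1/2 of the job.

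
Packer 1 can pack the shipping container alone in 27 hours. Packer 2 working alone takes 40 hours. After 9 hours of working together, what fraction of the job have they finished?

Combined rate: 1/27 + 1/40 = (40 + 27)/1080 = 67/1080 per hour.
In 9 hours they complete 9·67/1080 = 67/120 of the job.

67/120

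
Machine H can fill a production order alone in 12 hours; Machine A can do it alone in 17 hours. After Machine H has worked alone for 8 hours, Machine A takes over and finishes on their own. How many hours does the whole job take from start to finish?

41/3 hours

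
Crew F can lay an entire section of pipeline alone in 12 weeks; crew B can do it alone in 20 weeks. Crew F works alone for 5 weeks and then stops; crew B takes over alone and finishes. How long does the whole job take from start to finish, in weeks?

50/3 weeks

In 5 weeks crew F does 5/12 of the job, leaving 7/12.
Crew B works at 1/20 per week, so finishing takes 7/12 ÷ 1/20 = 35/3 weeks.
Total time = 5 + 35/3 = 50/3 weeks.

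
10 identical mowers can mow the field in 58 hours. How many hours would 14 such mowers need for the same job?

290/7 hours

Total work is 10·58 = 580 mower-hours.
With 14 mowers: 580/14 = 290/7 hours.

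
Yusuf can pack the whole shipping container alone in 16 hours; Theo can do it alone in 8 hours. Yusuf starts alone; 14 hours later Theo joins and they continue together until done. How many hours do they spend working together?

2/3 hours

In 14 hours Yusuf does 14/16 = 7/8 of the job, leaving 1/8.
Yusuf and Theo together work at 3/16 per hour, so finishing takes 1/8 ÷ 3/16 = 2/3 hours.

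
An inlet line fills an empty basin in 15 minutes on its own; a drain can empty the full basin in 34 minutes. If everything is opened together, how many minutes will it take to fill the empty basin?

Net rate = 1/15 − 1/34 = (34 − 15)/510 = 19/510 per minute.
Filling time = 1 ÷ (19/510) = 510/19 minutes.

510/19 minutes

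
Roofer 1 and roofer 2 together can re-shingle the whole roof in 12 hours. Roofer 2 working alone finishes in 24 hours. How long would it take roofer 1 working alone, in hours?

Combined rate is 1/12 per hour.
Known contribution: 1/24 per hour.
So roofer 1's rate is 1/12 − 1/24 = 1/24, meaning 24 hours alone.

24 hours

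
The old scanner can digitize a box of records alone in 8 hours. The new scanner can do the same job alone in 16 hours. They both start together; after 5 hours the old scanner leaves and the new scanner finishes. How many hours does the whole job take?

In the first 5 hours the combined rate is 3/16, so 15/16 of the job is done, leaving 1/16.
After the old scanner leaves the rate is 1/16 per hour; the remaining 1/16 takes 1 hour.
Total = 5 + 1 = 6 hours.

6 hours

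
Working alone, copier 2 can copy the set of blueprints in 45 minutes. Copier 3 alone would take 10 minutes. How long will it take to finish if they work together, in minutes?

With two workers the combined time is the product over the sum: 45·10/(45+10) = 450/55 = 90/11 minutes.

90/11 minutes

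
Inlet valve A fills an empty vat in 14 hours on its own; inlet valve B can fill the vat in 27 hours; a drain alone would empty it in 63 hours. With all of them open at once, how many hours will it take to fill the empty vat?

54/5 hours

Net rate = 1/14 + 1/27 − 1/63 = (27 + 14 − 6)/378 = 35/378 = 5/54 per hour.
Filling time = 1 ÷ (5/54) = 54/5 hours.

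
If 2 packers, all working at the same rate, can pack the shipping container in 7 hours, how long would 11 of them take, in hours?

14/11 hours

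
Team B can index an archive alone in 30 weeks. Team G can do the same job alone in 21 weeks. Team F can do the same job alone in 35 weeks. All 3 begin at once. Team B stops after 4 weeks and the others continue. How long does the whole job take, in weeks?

91/8 weeks

In the first 4 weeks the combined rate is 23/210, so 46/105 of the job is done, leaving 59/105.
After Team B leaves the rate is 8/105 per week; the remaining 59/105 takes 59/8 weeks.
Total = 4 + 59/8 = 91/8 weeks.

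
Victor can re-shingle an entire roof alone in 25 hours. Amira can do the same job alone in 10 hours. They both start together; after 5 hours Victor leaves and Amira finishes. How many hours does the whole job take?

In the first 5 hours the combined rate is 7/50, so 7/10 of the job is done, leaving 3/10.
After Victor leaves the rate is 1/10 per hour; the remaining 3/10 takes 3 hours.
Total = 5 + 3 = 8 hours.

8 hours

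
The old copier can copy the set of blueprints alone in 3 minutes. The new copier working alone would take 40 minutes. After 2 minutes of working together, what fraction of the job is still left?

Combined rate: 1/3 + 1/40 = (40 + 3)/120 = 43/120 per minute.
In 2 minutes they complete 2·43/120 = 43/60 of the job.
So 17/60 remains.

17/60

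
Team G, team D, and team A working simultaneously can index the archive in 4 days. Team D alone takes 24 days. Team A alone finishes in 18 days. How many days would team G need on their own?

72/11 days

Combined rate is 1/4 per day.
Known contribution: 1/24 + 1/18 = (3 + 4)/72 = 7/72 per day.
So team G's rate is 1/4 − 7/72 = 11/72, meaning 72/11 days alone.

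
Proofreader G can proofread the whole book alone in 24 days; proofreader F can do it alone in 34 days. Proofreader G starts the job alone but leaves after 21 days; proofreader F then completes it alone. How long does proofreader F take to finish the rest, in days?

17/4 days

In 21 days proofreader G does 21/24 = 7/8 of the job, leaving 1/8.
Proofreader F works at 1/34 per day, so finishing takes 1/8 ÷ 1/34 = 17/4 days.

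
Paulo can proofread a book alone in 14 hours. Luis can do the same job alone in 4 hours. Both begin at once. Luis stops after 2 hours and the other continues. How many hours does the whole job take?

In the first 2 hours the combined rate is 9/28, so 9/14 of the job is done, leaving 5/14.
After Luis leaves the rate is 1/14 per hour; the remaining 5/14 takes 5 hours.
Total = 2 + 5 = 7 hours.

7 hours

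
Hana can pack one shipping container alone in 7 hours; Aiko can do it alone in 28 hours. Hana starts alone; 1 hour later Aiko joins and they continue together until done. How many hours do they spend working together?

24/5 hours

In 1 hour Hana does 1/7 of the job, leaving 6/7.
Hana and Aiko together work at 5/28 per hour, so finishing takes 6/7 ÷ 5/28 = 24/5 hours.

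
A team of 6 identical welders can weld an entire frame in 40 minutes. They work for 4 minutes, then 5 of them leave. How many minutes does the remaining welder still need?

One welder does 1/240 of the job per minute.
After 4 minutes with 6 welders, 1/10 is done (9/10 left).
With 1 welder the rate is 1/240, so the rest takes 9/10 ÷ 1/240 = 216 minutes.

216 minutes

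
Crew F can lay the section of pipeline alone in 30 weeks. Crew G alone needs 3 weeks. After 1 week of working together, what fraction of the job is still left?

19/30

Combined rate: 1/30 + 1/3 = (1 + 10)/30 = 11/30 per week.
In 1 week they complete 1·11/30 = 11/30 of the job.
So 19/30 remains.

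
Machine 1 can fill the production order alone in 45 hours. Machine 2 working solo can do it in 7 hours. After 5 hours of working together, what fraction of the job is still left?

11/63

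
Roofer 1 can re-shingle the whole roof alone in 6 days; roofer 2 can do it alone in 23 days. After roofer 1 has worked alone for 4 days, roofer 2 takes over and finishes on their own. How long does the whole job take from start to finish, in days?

In 4 days roofer 1 does 4/6 = 2/3 of the job, leaving 1/3.
Roofer 2 works at 1/23 per day, so finishing takes 1/3 ÷ 1/23 = 23/3 days.
Total time = 4 + 23/3 = 35/3 days.

35/3 days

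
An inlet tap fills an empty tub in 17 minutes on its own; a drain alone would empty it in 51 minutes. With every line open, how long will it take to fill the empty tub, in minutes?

Net rate = 1/17 − 1/51 = (3 − 1)/51 = 2/51 per minute.
Filling time = 1 ÷ (2/51) = 51/2 minutes.

51/2 minutes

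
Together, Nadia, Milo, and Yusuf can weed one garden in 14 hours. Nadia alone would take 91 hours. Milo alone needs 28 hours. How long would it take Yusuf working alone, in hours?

364/9 hours

Combined rate is 1/14 per hour.
Known contribution: 1/91 + 1/28 = (4 + 13)/364 = 17/364 per hour.
So Yusuf's rate is 1/14 − 17/364 = 9/364, meaning 364/9 hours alone.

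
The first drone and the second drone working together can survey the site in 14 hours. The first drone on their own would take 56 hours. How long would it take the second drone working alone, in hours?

Combined rate is 1/14 per hour.
Known contribution: 1/56 per hour.
So the second drone's rate is 1/14 − 1/56 = 3/56, meaning 56/3 hours alone.

56/3 hours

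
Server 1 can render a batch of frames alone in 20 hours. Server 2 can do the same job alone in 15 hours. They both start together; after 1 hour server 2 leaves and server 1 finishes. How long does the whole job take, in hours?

In the first 1 hour the combined rate is 7/60, so 7/60 of the job is done, leaving 53/60.
After server 2 leaves the rate is 1/20 per hour; the remaining 53/60 takes 53/3 hours.
Total = 1 + 53/3 = 56/3 hours.

56/3 hours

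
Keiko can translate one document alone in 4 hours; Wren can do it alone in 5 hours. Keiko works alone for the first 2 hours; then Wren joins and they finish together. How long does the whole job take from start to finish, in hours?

In 2 hours Keiko does 2/4 = 1/2 of the job, leaving 1/2.
Keiko and Wren together work at 9/20 per hour, so finishing takes 1/2 ÷ 9/20 = 10/9 hours.
Total time = 2 + 10/9 = 28/9 hours.

28/9 hours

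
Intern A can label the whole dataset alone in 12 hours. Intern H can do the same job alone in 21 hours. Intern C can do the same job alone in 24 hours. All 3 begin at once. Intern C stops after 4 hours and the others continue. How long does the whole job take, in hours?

70/11 hours

In the first 4 hours the combined rate is 29/168, so 29/42 of the job is done, leaving 13/42.
After Intern C leaves the rate is 11/84 per hour; the remaining 13/42 takes 26/11 hours.
Total = 4 + 26/11 = 70/11 hours.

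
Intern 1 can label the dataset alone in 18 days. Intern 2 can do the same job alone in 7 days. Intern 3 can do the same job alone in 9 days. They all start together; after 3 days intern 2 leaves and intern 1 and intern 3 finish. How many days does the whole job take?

24/7 days

In the first 3 days the combined rate is 13/42, so 13/14 of the job is done, leaving 1/14.
After intern 2 leaves the rate is 1/6 per day; the remaining 1/14 takes 3/7 days.
Total = 3 + 3/7 = 24/7 days.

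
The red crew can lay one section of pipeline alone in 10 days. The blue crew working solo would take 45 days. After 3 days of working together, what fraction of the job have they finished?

Combined rate: 1/10 + 1/45 = (9 + 2)/90 = 11/90 per day.
In 3 days they complete 3·11/90 = 11/30 of the job.

11/30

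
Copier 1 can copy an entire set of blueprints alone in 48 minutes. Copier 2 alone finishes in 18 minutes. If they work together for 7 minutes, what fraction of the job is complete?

77/144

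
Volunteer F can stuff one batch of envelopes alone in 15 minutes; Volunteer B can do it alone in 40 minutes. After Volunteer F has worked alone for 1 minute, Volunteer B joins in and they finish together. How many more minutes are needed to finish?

112/11 minutes

In 1 minute Volunteer F does 1/15 of the job, leaving 14/15.
Volunteer F and Volunteer B together work at 11/120 per minute, so finishing takes 14/15 ÷ 11/120 = 112/11 minutes.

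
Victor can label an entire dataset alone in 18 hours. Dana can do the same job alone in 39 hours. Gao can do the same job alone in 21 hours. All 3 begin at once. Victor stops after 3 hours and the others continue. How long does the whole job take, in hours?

In the first 3 hours the combined rate is 211/1638, so 211/546 of the job is done, leaving 335/546.
After Victor leaves the rate is 20/273 per hour; the remaining 335/546 takes 67/8 hours.
Total = 3 + 67/8 = 91/8 hours.

91/8 hours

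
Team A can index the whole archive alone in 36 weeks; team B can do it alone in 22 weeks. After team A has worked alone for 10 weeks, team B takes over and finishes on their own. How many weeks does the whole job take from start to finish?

233/9 weeks

In 10 weeks team A does 10/36 = 5/18 of the job, leaving 13/18.
Team B works at 1/22 per week, so finishing takes 13/18 ÷ 1/22 = 143/9 weeks.
Total time = 10 + 143/9 = 233/9 weeks.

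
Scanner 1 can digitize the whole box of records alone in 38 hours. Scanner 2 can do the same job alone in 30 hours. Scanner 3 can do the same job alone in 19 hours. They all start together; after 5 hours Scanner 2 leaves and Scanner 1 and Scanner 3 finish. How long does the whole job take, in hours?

In the first 5 hours the combined rate is 32/285, so 32/57 of the job is done, leaving 25/57.
After Scanner 2 leaves the rate is 3/38 per hour; the remaining 25/57 takes 50/9 hours.
Total = 5 + 50/9 = 95/9 hours.

95/9 hours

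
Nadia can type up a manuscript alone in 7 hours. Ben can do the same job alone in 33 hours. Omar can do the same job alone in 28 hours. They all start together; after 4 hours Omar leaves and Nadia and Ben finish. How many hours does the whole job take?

99/20 hours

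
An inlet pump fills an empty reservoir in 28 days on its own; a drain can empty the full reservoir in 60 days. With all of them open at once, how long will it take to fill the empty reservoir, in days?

Net rate = 1/28 − 1/60 = (15 − 7)/420 = 8/420 = 2/105 per day.
Filling time = 1 ÷ (2/105) = 105/2 days.

105/2 days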